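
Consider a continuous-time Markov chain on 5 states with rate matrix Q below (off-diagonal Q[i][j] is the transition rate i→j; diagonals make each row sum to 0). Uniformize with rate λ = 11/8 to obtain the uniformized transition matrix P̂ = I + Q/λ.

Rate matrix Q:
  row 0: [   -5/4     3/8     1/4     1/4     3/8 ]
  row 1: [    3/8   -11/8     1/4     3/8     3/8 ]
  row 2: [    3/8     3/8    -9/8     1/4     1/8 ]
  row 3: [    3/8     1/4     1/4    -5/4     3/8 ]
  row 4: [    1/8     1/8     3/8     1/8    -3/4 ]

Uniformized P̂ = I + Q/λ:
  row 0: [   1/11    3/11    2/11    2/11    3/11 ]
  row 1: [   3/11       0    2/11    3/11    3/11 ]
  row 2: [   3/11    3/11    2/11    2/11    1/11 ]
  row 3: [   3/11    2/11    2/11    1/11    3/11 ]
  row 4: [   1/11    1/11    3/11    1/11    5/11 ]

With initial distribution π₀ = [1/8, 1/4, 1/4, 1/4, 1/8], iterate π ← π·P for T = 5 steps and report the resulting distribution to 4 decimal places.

π = [0.1866, 0.1620, 0.2079, 0.1563, 0.2871]

t=0: π = [0.1250, 0.2500, 0.2500, 0.2500, 0.1250]
t=1: π = [0.2273, 0.1591, 0.1932, 0.1705, 0.2500]
t=2: π = [0.1860, 0.1684, 0.2045, 0.1581, 0.2831]
t=3: π = [0.1875, 0.1610, 0.2076, 0.1570, 0.2870]
t=4: π = [0.1865, 0.1624, 0.2079, 0.1561, 0.2872]
t=5: π = [0.1866, 0.1620, 0.2079, 0.1563, 0.2871]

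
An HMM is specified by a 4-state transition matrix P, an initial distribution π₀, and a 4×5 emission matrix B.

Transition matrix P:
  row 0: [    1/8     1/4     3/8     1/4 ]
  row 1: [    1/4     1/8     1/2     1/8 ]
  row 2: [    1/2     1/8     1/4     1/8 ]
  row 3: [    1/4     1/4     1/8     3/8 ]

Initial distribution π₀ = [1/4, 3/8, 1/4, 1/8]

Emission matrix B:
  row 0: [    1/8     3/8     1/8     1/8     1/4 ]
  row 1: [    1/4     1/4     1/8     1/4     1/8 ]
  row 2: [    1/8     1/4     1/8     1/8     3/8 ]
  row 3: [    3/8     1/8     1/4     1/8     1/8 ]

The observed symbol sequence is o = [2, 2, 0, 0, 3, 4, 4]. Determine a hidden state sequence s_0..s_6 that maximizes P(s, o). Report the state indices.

path = [3, 3, 3, 3, 1, 2, 0]

t=0: δ = [3.125e-02, 4.688e-02, 3.125e-02, 3.125e-02]  (obs o_0=2)
t=1: δ = [1.953e-03, 9.766e-04, 2.930e-03, 2.930e-03]  ψ = [2, 0, 1, 3]  (obs o_1=2)
t=2: δ = [1.831e-04, 1.831e-04, 9.155e-05, 4.120e-04]  ψ = [2, 3, 0, 3]  (obs o_2=0)
t=3: δ = [1.287e-05, 2.575e-05, 1.144e-05, 5.794e-05]  ψ = [3, 3, 1, 3]  (obs o_3=0)
t=4: δ = [1.810e-06, 3.621e-06, 1.609e-06, 2.716e-06]  ψ = [3, 3, 1, 3]  (obs o_4=3)
t=5: δ = [2.263e-07, 8.487e-08, 6.789e-07, 1.273e-07]  ψ = [1, 3, 1, 3]  (obs o_5=4)
t=6: δ = [8.487e-08, 1.061e-08, 6.365e-08, 1.061e-08]  ψ = [2, 2, 2, 2]  (obs o_6=4)
backtrack: best end state = 0; path = [3, 3, 3, 3, 1, 2, 0]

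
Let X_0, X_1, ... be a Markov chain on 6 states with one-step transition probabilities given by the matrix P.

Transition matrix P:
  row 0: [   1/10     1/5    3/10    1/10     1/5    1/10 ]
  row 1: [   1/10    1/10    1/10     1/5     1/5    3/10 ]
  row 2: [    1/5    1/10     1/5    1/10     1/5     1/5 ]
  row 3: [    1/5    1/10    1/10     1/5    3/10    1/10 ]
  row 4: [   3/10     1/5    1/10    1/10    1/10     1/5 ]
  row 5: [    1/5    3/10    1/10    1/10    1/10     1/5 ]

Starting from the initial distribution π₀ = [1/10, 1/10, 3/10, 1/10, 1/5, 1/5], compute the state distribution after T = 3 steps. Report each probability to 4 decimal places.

t=0: π = [0.1000, 0.1000, 0.3000, 0.1000, 0.2000, 0.2000]
t=1: π = [0.2000, 0.1700, 0.1500, 0.1200, 0.1700, 0.1900]
t=2: π = [0.1800, 0.1750, 0.1550, 0.1290, 0.1760, 0.1850]
t=3: π = [0.1821, 0.1726, 0.1515, 0.1304, 0.1768, 0.1866]

π = [0.1821, 0.1726, 0.1515, 0.1304, 0.1768, 0.1866]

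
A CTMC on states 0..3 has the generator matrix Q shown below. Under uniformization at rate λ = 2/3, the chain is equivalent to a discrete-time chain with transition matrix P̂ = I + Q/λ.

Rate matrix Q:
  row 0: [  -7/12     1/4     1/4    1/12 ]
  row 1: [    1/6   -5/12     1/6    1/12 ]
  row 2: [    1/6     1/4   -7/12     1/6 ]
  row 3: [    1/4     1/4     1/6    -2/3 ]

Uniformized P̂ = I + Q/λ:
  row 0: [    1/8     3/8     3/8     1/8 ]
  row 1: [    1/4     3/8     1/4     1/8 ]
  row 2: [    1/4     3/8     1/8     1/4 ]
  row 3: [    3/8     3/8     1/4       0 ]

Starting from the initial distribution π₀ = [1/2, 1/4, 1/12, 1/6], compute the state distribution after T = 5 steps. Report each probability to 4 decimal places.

t=0: π = [0.5000, 0.2500, 0.0833, 0.1667]
t=1: π = [0.2083, 0.3750, 0.3021, 0.1146]
t=2: π = [0.2383, 0.3750, 0.2383, 0.1484]
t=3: π = [0.2388, 0.3750, 0.2500, 0.1362]
t=4: π = [0.2372, 0.3750, 0.2486, 0.1392]
t=5: π = [0.2378, 0.3750, 0.2486, 0.1387]

π = [0.2378, 0.3750, 0.2486, 0.1387]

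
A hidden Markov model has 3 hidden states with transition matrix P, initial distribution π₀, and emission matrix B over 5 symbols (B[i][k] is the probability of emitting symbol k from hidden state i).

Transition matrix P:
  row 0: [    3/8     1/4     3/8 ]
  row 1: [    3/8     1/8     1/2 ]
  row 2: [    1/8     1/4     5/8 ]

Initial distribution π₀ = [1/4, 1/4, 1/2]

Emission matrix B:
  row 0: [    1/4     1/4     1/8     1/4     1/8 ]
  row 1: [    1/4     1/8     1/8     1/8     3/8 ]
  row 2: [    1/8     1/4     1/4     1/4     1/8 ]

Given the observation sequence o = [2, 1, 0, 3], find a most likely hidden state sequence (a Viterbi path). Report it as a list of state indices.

t=0: δ = [3.125e-02, 3.125e-02, 1.250e-01]  (obs o_0=2)
t=1: δ = [3.906e-03, 3.906e-03, 1.953e-02]  ψ = [2, 2, 2]  (obs o_1=1)
t=2: δ = [6.104e-04, 1.221e-03, 1.526e-03]  ψ = [2, 2, 2]  (obs o_2=0)
t=3: δ = [1.144e-04, 4.768e-05, 2.384e-04]  ψ = [1, 2, 2]  (obs o_3=3)
backtrack: best end state = 2; path = [2, 2, 2, 2]

path = [2, 2, 2, 2]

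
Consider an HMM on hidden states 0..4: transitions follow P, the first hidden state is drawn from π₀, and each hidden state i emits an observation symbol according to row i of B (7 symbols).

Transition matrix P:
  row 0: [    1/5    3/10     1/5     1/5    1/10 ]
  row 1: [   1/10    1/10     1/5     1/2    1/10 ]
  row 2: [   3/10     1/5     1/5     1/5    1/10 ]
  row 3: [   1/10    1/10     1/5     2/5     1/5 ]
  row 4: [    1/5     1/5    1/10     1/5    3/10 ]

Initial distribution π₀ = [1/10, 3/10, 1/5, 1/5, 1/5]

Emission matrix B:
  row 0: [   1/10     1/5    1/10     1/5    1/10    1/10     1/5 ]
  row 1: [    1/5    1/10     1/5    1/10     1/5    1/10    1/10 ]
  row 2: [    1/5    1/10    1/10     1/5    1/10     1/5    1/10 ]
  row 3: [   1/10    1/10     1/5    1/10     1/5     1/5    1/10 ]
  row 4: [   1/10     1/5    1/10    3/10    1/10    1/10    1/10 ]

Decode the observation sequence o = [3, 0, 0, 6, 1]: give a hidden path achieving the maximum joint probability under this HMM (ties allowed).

t=0: δ = [2.000e-02, 3.000e-02, 4.000e-02, 2.000e-02, 6.000e-02]  (obs o_0=3)
t=1: δ = [1.200e-03, 2.400e-03, 1.600e-03, 1.500e-03, 1.800e-03]  ψ = [2, 4, 2, 1, 4]  (obs o_1=0)
t=2: δ = [4.800e-05, 7.200e-05, 9.600e-05, 1.200e-04, 5.400e-05]  ψ = [2, 0, 1, 1, 4]  (obs o_2=0)
t=3: δ = [5.760e-06, 1.920e-06, 2.400e-06, 4.800e-06, 2.400e-06]  ψ = [2, 2, 3, 3, 3]  (obs o_3=6)
t=4: δ = [2.304e-07, 1.728e-07, 1.152e-07, 1.920e-07, 1.920e-07]  ψ = [0, 0, 0, 3, 3]  (obs o_4=1)
backtrack: best end state = 0; path = [4, 1, 2, 0, 0]

path = [4, 1, 2, 0, 0]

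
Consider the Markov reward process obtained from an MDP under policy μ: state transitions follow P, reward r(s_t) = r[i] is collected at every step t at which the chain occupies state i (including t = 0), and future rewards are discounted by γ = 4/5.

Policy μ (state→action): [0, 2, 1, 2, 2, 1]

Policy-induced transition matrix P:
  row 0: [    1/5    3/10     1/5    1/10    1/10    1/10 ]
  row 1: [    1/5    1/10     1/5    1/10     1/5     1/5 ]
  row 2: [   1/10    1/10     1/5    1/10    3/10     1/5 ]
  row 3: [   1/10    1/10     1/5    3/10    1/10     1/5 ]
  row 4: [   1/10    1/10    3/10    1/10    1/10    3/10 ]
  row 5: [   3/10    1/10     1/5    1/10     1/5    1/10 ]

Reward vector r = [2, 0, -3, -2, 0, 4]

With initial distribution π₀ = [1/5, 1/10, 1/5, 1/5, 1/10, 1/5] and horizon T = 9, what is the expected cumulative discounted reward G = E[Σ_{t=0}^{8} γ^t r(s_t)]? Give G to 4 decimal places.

t=0: π = [0.2000, 0.1000, 0.2000, 0.2000, 0.1000, 0.2000], E[r] = 0.2000, γ^t·E[r] = 0.200000, running G = 0.200000
t=1: π = [0.1700, 0.1400, 0.2100, 0.1400, 0.1700, 0.1700], E[r] = 0.1100, γ^t·E[r] = 0.088000, running G = 0.288000
t=2: π = [0.1650, 0.1340, 0.2170, 0.1280, 0.1730, 0.1830], E[r] = 0.1550, γ^t·E[r] = 0.099200, running G = 0.387200
t=3: π = [0.1665, 0.1330, 0.2173, 0.1256, 0.1751, 0.1825], E[r] = 0.1599, γ^t·E[r] = 0.081869, running G = 0.469069
t=4: π = [0.1665, 0.1333, 0.2175, 0.1251, 0.1750, 0.1826], E[r] = 0.1606, γ^t·E[r] = 0.065769, running G = 0.534838
t=5: π = [0.1665, 0.1333, 0.2175, 0.1250, 0.1751, 0.1826], E[r] = 0.1608, γ^t·E[r] = 0.052698, running G = 0.587537
t=6: π = [0.1665, 0.1333, 0.2175, 0.1250, 0.1751, 0.1826], E[r] = 0.1609, γ^t·E[r] = 0.042168, running G = 0.629705
t=7: π = [0.1665, 0.1333, 0.2175, 0.1250, 0.1751, 0.1826], E[r] = 0.1609, γ^t·E[r] = 0.033736, running G = 0.663441
t=8: π = [0.1665, 0.1333, 0.2175, 0.1250, 0.1751, 0.1826], E[r] = 0.1609, γ^t·E[r] = 0.026989, running G = 0.690430

G = 0.6904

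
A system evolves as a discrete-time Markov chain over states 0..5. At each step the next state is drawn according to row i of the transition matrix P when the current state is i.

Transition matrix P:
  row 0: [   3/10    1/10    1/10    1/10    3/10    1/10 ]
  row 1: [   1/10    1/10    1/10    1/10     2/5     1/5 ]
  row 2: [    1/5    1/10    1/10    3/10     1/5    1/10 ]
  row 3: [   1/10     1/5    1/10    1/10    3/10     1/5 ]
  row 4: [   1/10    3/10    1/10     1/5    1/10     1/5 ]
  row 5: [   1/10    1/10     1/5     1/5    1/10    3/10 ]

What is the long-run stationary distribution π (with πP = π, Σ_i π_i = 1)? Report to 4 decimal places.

π = [0.1399, 0.1608, 0.1193, 0.1653, 0.2212, 0.1934]

Balance equations π_j = Σ_i π_i·P[i][j]:
  π_0 = 3/10·π_0 + 1/10·π_1 + 1/5·π_2 + 1/10·π_3 + 1/10·π_4 + 1/10·π_5
  π_1 = 1/10·π_0 + 1/10·π_1 + 1/10·π_2 + 1/5·π_3 + 3/10·π_4 + 1/10·π_5
  π_2 = 1/10·π_0 + 1/10·π_1 + 1/10·π_2 + 1/10·π_3 + 1/10·π_4 + 1/5·π_5
  π_3 = 1/10·π_0 + 1/10·π_1 + 3/10·π_2 + 1/10·π_3 + 1/5·π_4 + 1/5·π_5
  π_4 = 3/10·π_0 + 2/5·π_1 + 1/5·π_2 + 3/10·π_3 + 1/10·π_4 + 1/10·π_5
  normalize: π_0 + π_1 + π_2 + π_3 + π_4 + π_5 = 1
Solving the linear system gives exactly π = [34/243, 1706/10611, 29/243, 5263/31833, 7042/31833, 47/243].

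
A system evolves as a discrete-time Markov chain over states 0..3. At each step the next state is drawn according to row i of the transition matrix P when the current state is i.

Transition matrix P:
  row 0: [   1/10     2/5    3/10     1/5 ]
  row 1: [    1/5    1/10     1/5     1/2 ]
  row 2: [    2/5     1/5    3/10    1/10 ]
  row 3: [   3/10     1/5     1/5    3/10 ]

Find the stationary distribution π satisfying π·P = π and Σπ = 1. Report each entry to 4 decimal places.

π = [0.2519, 0.2276, 0.2502, 0.2703]

Balance equations π_j = Σ_i π_i·P[i][j]:
  π_0 = 1/10·π_0 + 1/5·π_1 + 2/5·π_2 + 3/10·π_3
  π_1 = 2/5·π_0 + 1/10·π_1 + 1/5·π_2 + 1/5·π_3
  π_2 = 3/10·π_0 + 1/5·π_1 + 3/10·π_2 + 1/5·π_3
  normalize: π_0 + π_1 + π_2 + π_3 = 1
Solving the linear system gives exactly π = [301/1195, 272/1195, 299/1195, 323/1195].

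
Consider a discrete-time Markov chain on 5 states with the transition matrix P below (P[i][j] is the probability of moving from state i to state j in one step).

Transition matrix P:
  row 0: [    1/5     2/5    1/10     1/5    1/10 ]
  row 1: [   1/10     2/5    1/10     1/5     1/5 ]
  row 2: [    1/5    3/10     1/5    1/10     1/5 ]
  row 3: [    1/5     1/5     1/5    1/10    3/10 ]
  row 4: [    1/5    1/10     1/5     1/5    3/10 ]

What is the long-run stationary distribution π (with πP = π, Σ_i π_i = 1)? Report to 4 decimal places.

Balance equations π_j = Σ_i π_i·P[i][j]:
  π_0 = 1/5·π_0 + 1/10·π_1 + 1/5·π_2 + 1/5·π_3 + 1/5·π_4
  π_1 = 2/5·π_0 + 2/5·π_1 + 3/10·π_2 + 1/5·π_3 + 1/10·π_4
  π_2 = 1/10·π_0 + 1/10·π_1 + 1/5·π_2 + 1/5·π_3 + 1/5·π_4
  π_3 = 1/5·π_0 + 1/5·π_1 + 1/10·π_2 + 1/10·π_3 + 1/5·π_4
  normalize: π_0 + π_1 + π_2 + π_3 + π_4 = 1
Solving the linear system gives exactly π = [1410/8219, 2338/8219, 1269/8219, 1379/8219, 1823/8219].

π = [0.1716, 0.2845, 0.1544, 0.1678, 0.2218]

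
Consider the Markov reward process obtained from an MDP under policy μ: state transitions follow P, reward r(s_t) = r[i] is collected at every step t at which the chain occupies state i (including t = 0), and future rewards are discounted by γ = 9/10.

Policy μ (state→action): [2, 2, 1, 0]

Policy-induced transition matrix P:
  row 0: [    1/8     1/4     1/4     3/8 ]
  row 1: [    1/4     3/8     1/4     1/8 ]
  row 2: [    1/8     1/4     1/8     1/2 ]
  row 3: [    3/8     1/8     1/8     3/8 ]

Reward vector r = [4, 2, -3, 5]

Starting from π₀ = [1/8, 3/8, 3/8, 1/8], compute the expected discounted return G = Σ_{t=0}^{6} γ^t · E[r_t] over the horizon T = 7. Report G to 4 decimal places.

G = 11.4521

t=0: π = [0.1250, 0.3750, 0.3750, 0.1250], E[r] = 0.7500, γ^t·E[r] = 0.750000, running G = 0.750000
t=1: π = [0.2031, 0.2813, 0.1875, 0.3281], E[r] = 2.4531, γ^t·E[r] = 2.207813, running G = 2.957813
t=2: π = [0.2422, 0.2441, 0.1855, 0.3281], E[r] = 2.5410, γ^t·E[r] = 2.058223, running G = 5.016035
t=3: π = [0.2375, 0.2395, 0.1858, 0.3372], E[r] = 2.5576, γ^t·E[r] = 1.864503, running G = 6.880538
t=4: π = [0.2392, 0.2378, 0.1846, 0.3383], E[r] = 2.5703, γ^t·E[r] = 1.686402, running G = 8.566940
t=5: π = [0.2393, 0.2374, 0.1846, 0.3386], E[r] = 2.5714, γ^t·E[r] = 1.518372, running G = 10.085312
t=6: π = [0.2393, 0.2373, 0.1846, 0.3387], E[r] = 2.5719, γ^t·E[r] = 1.366798, running G = 11.452111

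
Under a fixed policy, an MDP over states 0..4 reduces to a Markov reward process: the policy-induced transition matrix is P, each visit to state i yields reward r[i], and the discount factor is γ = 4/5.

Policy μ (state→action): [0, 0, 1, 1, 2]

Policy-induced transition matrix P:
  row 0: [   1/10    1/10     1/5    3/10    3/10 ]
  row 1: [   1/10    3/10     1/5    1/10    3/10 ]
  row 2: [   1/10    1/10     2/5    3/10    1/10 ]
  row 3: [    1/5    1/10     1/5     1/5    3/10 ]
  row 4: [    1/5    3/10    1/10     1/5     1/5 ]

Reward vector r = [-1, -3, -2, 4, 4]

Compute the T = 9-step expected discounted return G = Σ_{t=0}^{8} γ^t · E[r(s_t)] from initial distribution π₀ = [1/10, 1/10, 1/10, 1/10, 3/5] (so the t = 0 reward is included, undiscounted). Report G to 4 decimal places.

G = 4.2964

t=0: π = [0.1000, 0.1000, 0.1000, 0.1000, 0.6000], E[r] = 2.2000, γ^t·E[r] = 2.200000, running G = 2.200000
t=1: π = [0.1700, 0.2400, 0.1600, 0.2100, 0.2200], E[r] = 0.5100, γ^t·E[r] = 0.408000, running G = 2.608000
t=2: π = [0.1430, 0.1920, 0.2100, 0.2090, 0.2460], E[r] = 0.6810, γ^t·E[r] = 0.435840, running G = 3.043840
t=3: π = [0.1455, 0.1876, 0.2174, 0.2161, 0.2334], E[r] = 0.6549, γ^t·E[r] = 0.335309, running G = 3.379149
t=4: π = [0.1450, 0.1842, 0.2201, 0.2175, 0.2332], E[r] = 0.6650, γ^t·E[r] = 0.272388, running G = 3.651537
t=5: π = [0.1451, 0.1835, 0.2207, 0.2181, 0.2327], E[r] = 0.6661, γ^t·E[r] = 0.218252, running G = 3.869789
t=6: π = [0.1451, 0.1832, 0.2209, 0.2182, 0.2326], E[r] = 0.6668, γ^t·E[r] = 0.174794, running G = 4.044583
t=7: π = [0.1451, 0.1832, 0.2209, 0.2183, 0.2326], E[r] = 0.6669, γ^t·E[r] = 0.139869, running G = 4.184452
t=8: π = [0.1451, 0.1831, 0.2209, 0.2183, 0.2326], E[r] = 0.6670, γ^t·E[r] = 0.111904, running G = 4.296356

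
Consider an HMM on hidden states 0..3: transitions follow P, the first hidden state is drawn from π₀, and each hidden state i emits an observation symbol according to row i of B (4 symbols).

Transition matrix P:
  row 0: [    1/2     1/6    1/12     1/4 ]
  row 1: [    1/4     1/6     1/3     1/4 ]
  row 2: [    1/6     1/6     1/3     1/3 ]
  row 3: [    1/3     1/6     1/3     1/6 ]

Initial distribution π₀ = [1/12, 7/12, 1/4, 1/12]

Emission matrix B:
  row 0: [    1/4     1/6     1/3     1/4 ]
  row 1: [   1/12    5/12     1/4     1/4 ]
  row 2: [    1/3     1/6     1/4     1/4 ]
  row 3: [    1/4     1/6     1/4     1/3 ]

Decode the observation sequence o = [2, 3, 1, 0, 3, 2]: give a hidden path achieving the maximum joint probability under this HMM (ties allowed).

path = [1, 0, 0, 0, 0, 0]

t=0: δ = [2.778e-02, 1.458e-01, 6.250e-02, 2.083e-02]  (obs o_0=2)
t=1: δ = [9.115e-03, 6.076e-03, 1.215e-02, 1.215e-02]  ψ = [1, 1, 1, 1]  (obs o_1=3)
t=2: δ = [7.595e-04, 8.439e-04, 6.752e-04, 6.752e-04]  ψ = [0, 2, 2, 2]  (obs o_2=1)
t=3: δ = [9.494e-05, 1.172e-05, 9.377e-05, 5.626e-05]  ψ = [0, 1, 1, 2]  (obs o_3=0)
t=4: δ = [1.187e-05, 3.956e-06, 7.814e-06, 1.042e-05]  ψ = [0, 0, 2, 2]  (obs o_4=3)
t=5: δ = [1.978e-06, 4.945e-07, 8.683e-07, 7.417e-07]  ψ = [0, 0, 3, 0]  (obs o_5=2)
backtrack: best end state = 0; path = [1, 0, 0, 0, 0, 0]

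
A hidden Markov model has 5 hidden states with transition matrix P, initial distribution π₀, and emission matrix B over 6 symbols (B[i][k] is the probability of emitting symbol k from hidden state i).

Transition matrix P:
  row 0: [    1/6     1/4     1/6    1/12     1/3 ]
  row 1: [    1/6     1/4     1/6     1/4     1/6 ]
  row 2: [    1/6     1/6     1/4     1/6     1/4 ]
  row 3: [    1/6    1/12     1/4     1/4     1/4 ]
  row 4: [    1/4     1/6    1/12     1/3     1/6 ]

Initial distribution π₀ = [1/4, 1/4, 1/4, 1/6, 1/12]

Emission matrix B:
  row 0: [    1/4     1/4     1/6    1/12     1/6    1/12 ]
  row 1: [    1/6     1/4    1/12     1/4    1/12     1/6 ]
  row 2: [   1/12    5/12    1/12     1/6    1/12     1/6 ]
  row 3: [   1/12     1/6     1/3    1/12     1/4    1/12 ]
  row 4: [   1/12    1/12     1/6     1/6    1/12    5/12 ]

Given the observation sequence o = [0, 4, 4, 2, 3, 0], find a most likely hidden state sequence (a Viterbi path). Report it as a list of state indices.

path = [1, 3, 3, 3, 4, 0]

t=0: δ = [6.250e-02, 4.167e-02, 2.083e-02, 1.389e-02, 6.944e-03]  (obs o_0=0)
t=1: δ = [1.736e-03, 1.302e-03, 8.681e-04, 2.604e-03, 1.736e-03]  ψ = [0, 0, 0, 1, 0]  (obs o_1=4)
t=2: δ = [7.234e-05, 3.617e-05, 5.425e-05, 1.628e-04, 5.425e-05]  ψ = [3, 0, 3, 3, 3]  (obs o_2=4)
t=3: δ = [4.521e-06, 1.507e-06, 3.391e-06, 1.356e-05, 6.782e-06]  ψ = [3, 0, 3, 3, 3]  (obs o_3=2)
t=4: δ = [1.884e-07, 2.826e-07, 5.651e-07, 2.826e-07, 5.651e-07]  ψ = [3, 0, 3, 3, 3]  (obs o_4=3)
t=5: δ = [3.532e-08, 1.570e-08, 1.177e-08, 1.570e-08, 1.177e-08]  ψ = [4, 2, 2, 4, 2]  (obs o_5=0)
backtrack: best end state = 0; path = [1, 3, 3, 3, 4, 0]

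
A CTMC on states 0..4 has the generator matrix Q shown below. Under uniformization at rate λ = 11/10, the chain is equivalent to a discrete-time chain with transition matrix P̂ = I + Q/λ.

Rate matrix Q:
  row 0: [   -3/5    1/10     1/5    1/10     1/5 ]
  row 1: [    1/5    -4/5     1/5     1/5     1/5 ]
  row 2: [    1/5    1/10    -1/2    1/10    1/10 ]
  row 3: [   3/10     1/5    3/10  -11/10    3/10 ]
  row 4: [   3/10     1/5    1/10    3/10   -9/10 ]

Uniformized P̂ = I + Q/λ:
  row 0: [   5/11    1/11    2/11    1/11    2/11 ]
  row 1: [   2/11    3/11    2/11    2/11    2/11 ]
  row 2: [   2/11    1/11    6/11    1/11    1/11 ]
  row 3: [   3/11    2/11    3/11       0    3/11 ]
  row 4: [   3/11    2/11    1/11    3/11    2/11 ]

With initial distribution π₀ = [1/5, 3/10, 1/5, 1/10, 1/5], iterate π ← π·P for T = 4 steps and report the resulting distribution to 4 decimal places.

t=0: π = [0.2000, 0.3000, 0.2000, 0.1000, 0.2000]
t=1: π = [0.2636, 0.1727, 0.2455, 0.1455, 0.1727]
t=2: π = [0.2826, 0.1512, 0.2686, 0.1248, 0.1727]
t=3: π = [0.2860, 0.1455, 0.2751, 0.1247, 0.1687]
t=4: π = [0.2865, 0.1440, 0.2779, 0.1235, 0.1681]

π = [0.2865, 0.1440, 0.2779, 0.1235, 0.1681]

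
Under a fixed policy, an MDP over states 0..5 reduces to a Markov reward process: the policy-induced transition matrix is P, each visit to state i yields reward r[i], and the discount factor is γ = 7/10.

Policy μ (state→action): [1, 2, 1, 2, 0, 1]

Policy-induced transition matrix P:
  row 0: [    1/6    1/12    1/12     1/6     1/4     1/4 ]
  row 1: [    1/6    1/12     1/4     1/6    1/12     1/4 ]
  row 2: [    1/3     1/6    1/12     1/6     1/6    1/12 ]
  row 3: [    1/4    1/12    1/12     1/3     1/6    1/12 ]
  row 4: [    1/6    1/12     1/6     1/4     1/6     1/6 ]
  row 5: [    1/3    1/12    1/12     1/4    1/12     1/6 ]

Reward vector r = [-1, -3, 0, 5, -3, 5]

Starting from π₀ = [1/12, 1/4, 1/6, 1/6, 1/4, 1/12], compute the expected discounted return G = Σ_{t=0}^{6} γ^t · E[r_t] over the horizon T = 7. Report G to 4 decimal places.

t=0: π = [0.0833, 0.2500, 0.1667, 0.1667, 0.2500, 0.0833], E[r] = -0.3333, γ^t·E[r] = -0.333333, running G = -0.333333
t=1: π = [0.2222, 0.0972, 0.1458, 0.2222, 0.1458, 0.1667], E[r] = 0.9931, γ^t·E[r] = 0.695139, running G = 0.361806
t=2: π = [0.2373, 0.0955, 0.1117, 0.2297, 0.1632, 0.1626], E[r] = 0.9485, γ^t·E[r] = 0.464763, running G = 0.826568
t=3: π = [0.2315, 0.0926, 0.1128, 0.2321, 0.1649, 0.1659], E[r] = 0.9860, γ^t·E[r] = 0.338203, running G = 1.164771
t=4: π = [0.2325, 0.0927, 0.1125, 0.2329, 0.1644, 0.1649], E[r] = 0.9854, γ^t·E[r] = 0.236588, running G = 1.401359
t=5: π = [0.2323, 0.0927, 0.1125, 0.2329, 0.1646, 0.1650], E[r] = 0.9854, γ^t·E[r] = 0.165619, running G = 1.566979
t=6: π = [0.2323, 0.0927, 0.1125, 0.2330, 0.1646, 0.1650], E[r] = 0.9855, γ^t·E[r] = 0.115942, running G = 1.682920

G = 1.6829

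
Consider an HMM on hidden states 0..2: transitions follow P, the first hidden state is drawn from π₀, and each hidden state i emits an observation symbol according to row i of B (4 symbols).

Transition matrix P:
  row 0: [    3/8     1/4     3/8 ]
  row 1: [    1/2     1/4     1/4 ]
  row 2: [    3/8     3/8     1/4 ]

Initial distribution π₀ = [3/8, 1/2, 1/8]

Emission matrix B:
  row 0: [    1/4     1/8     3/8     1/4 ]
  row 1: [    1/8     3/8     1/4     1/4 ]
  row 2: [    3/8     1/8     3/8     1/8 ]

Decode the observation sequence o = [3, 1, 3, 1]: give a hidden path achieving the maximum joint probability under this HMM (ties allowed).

path = [1, 1, 0, 1]

t=0: δ = [9.375e-02, 1.250e-01, 1.562e-02]  (obs o_0=3)
t=1: δ = [7.812e-03, 1.172e-02, 4.395e-03]  ψ = [1, 1, 0]  (obs o_1=1)
t=2: δ = [1.465e-03, 7.324e-04, 3.662e-04]  ψ = [1, 1, 0]  (obs o_2=3)
t=3: δ = [6.866e-05, 1.373e-04, 6.866e-05]  ψ = [0, 0, 0]  (obs o_3=1)
backtrack: best end state = 1; path = [1, 1, 0, 1]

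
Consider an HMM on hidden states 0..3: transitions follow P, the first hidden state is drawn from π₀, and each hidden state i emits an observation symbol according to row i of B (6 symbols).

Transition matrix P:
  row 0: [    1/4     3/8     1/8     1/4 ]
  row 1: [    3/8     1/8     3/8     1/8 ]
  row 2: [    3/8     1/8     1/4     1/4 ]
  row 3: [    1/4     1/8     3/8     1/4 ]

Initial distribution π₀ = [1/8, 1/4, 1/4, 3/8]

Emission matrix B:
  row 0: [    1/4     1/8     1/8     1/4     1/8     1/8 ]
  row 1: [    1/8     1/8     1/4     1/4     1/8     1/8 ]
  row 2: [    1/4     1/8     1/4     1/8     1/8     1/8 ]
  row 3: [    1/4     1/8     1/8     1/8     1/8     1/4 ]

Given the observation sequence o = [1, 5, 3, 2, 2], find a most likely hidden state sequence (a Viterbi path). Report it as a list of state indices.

t=0: δ = [1.562e-02, 3.125e-02, 3.125e-02, 4.688e-02]  (obs o_0=1)
t=1: δ = [1.465e-03, 7.324e-04, 2.197e-03, 2.930e-03]  ψ = [1, 0, 3, 3]  (obs o_1=5)
t=2: δ = [2.060e-04, 1.373e-04, 1.373e-04, 9.155e-05]  ψ = [2, 0, 3, 3]  (obs o_2=3)
t=3: δ = [6.437e-06, 1.931e-05, 1.287e-05, 6.437e-06]  ψ = [0, 0, 1, 0]  (obs o_3=2)
t=4: δ = [9.052e-07, 6.035e-07, 1.810e-06, 4.023e-07]  ψ = [1, 0, 1, 2]  (obs o_4=2)
backtrack: best end state = 2; path = [3, 2, 0, 1, 2]

path = [3, 2, 0, 1, 2]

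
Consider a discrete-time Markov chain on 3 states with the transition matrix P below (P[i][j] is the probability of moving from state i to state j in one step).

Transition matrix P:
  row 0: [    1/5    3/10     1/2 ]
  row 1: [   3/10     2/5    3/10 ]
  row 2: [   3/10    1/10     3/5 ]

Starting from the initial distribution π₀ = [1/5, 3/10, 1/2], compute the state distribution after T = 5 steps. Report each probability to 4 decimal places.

π = [0.2727, 0.2209, 0.5064]

t=0: π = [0.2000, 0.3000, 0.5000]
t=1: π = [0.2800, 0.2300, 0.4900]
t=2: π = [0.2720, 0.2250, 0.5030]
t=3: π = [0.2728, 0.2219, 0.5053]
t=4: π = [0.2727, 0.2211, 0.5062]
t=5: π = [0.2727, 0.2209, 0.5064]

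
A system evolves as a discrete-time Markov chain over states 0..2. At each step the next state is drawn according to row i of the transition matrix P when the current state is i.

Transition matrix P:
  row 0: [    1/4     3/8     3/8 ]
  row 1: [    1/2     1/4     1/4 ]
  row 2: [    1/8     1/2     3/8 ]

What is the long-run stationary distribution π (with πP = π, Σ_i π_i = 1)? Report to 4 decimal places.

π = [0.3014, 0.3699, 0.3288]

Balance equations π_j = Σ_i π_i·P[i][j]:
  π_0 = 1/4·π_0 + 1/2·π_1 + 1/8·π_2
  π_1 = 3/8·π_0 + 1/4·π_1 + 1/2·π_2
  normalize: π_0 + π_1 + π_2 = 1
Solving the linear system gives exactly π = [22/73, 27/73, 24/73].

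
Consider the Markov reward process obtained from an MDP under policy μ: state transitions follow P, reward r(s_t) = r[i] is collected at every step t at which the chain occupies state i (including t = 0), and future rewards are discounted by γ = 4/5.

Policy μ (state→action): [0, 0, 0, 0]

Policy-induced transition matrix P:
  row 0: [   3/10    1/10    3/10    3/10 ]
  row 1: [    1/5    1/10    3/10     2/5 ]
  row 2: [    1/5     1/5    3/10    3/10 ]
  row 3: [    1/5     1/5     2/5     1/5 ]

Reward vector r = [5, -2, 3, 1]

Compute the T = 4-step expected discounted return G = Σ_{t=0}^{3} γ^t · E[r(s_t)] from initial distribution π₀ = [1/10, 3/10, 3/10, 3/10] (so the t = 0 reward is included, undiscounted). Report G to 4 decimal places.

t=0: π = [0.1000, 0.3000, 0.3000, 0.3000], E[r] = 1.1000, γ^t·E[r] = 1.100000, running G = 1.100000
t=1: π = [0.2100, 0.1600, 0.3300, 0.3000], E[r] = 2.0200, γ^t·E[r] = 1.616000, running G = 2.716000
t=2: π = [0.2210, 0.1630, 0.3300, 0.2860], E[r] = 2.0550, γ^t·E[r] = 1.315200, running G = 4.031200
t=3: π = [0.2221, 0.1616, 0.3286, 0.2877], E[r] = 2.0608, γ^t·E[r] = 1.055130, running G = 5.086330

G = 5.0863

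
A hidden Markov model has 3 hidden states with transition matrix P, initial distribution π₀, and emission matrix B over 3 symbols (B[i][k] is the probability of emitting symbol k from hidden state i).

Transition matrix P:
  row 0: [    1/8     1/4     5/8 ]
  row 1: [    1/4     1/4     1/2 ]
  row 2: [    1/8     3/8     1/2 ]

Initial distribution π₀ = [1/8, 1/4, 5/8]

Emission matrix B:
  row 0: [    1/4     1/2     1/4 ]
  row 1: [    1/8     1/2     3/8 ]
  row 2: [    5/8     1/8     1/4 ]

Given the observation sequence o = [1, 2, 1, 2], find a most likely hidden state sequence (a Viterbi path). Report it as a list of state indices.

path = [1, 2, 1, 2]

t=0: δ = [6.250e-02, 1.250e-01, 7.812e-02]  (obs o_0=1)
t=1: δ = [7.812e-03, 1.172e-02, 1.562e-02]  ψ = [1, 1, 1]  (obs o_1=2)
t=2: δ = [1.465e-03, 2.930e-03, 9.766e-04]  ψ = [1, 2, 2]  (obs o_2=1)
t=3: δ = [1.831e-04, 2.747e-04, 3.662e-04]  ψ = [1, 1, 1]  (obs o_3=2)
backtrack: best end state = 2; path = [1, 2, 1, 2]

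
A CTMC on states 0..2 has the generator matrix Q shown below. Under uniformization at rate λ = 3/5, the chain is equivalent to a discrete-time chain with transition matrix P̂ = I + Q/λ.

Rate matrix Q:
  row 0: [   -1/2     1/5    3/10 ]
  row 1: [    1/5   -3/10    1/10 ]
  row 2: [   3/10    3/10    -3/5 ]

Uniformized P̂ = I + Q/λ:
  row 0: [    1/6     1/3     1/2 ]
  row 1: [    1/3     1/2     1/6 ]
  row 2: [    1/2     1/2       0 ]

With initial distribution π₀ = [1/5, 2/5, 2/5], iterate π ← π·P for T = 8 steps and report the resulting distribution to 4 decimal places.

π = [0.3191, 0.4468, 0.2342]

t=0: π = [0.2000, 0.4000, 0.4000]
t=1: π = [0.3667, 0.4667, 0.1667]
t=2: π = [0.3000, 0.4389, 0.2611]
t=3: π = [0.3269, 0.4500, 0.2231]
t=4: π = [0.3160, 0.4455, 0.2384]
t=5: π = [0.3204, 0.4473, 0.2323]
t=6: π = [0.3186, 0.4466, 0.2348]
t=7: π = [0.3194, 0.4469, 0.2338]
t=8: π = [0.3191, 0.4468, 0.2342]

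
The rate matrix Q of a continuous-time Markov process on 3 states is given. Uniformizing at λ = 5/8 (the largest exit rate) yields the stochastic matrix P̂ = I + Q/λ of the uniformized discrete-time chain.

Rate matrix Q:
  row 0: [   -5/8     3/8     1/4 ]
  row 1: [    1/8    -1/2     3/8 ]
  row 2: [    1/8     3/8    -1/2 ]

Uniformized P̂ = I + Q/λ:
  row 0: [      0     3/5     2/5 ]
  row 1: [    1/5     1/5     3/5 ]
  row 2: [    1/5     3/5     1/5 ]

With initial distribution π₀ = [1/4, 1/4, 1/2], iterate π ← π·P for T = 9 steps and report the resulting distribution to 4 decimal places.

π = [0.1667, 0.4286, 0.4047]

t=0: π = [0.2500, 0.2500, 0.5000]
t=1: π = [0.1500, 0.5000, 0.3500]
t=2: π = [0.1700, 0.4000, 0.4300]
t=3: π = [0.1660, 0.4400, 0.3940]
t=4: π = [0.1668, 0.4240, 0.4092]
t=5: π = [0.1666, 0.4304, 0.4030]
t=6: π = [0.1667, 0.4278, 0.4055]
t=7: π = [0.1667, 0.4289, 0.4045]
t=8: π = [0.1667, 0.4285, 0.4049]
t=9: π = [0.1667, 0.4286, 0.4047]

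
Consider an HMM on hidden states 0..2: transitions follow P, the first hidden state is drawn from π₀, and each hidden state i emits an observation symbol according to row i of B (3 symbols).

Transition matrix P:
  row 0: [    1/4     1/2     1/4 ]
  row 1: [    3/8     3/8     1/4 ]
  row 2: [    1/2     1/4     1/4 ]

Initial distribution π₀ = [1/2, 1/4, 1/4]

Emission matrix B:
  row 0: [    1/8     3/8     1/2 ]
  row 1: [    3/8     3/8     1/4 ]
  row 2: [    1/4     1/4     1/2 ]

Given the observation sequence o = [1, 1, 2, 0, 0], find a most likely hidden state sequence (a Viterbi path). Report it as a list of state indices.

path = [0, 1, 0, 1, 1]

t=0: δ = [1.875e-01, 9.375e-02, 6.250e-02]  (obs o_0=1)
t=1: δ = [1.758e-02, 3.516e-02, 1.172e-02]  ψ = [0, 0, 0]  (obs o_1=1)
t=2: δ = [6.592e-03, 3.296e-03, 4.395e-03]  ψ = [1, 1, 1]  (obs o_2=2)
t=3: δ = [2.747e-04, 1.236e-03, 4.120e-04]  ψ = [2, 0, 0]  (obs o_3=0)
t=4: δ = [5.794e-05, 1.738e-04, 7.725e-05]  ψ = [1, 1, 1]  (obs o_4=0)
backtrack: best end state = 1; path = [0, 1, 0, 1, 1]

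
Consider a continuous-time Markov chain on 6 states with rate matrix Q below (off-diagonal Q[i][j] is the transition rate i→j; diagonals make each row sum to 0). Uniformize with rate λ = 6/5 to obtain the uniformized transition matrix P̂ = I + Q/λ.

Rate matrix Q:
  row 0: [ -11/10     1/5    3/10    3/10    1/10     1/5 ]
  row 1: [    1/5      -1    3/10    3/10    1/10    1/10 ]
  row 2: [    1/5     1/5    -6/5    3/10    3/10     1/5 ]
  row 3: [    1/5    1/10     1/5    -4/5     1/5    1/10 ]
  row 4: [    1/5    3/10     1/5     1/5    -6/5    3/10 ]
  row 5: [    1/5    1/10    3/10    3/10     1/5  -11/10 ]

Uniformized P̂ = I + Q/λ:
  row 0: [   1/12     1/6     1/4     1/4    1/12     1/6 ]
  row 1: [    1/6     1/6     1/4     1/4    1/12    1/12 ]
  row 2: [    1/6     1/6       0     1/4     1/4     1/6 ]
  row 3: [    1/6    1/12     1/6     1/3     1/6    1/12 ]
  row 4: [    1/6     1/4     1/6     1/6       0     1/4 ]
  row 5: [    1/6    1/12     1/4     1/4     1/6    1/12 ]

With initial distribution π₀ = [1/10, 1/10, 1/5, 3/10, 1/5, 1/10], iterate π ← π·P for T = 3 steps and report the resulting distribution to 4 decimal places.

π = [0.1539, 0.1450, 0.1729, 0.2607, 0.1347, 0.1329]

t=0: π = [0.1000, 0.1000, 0.2000, 0.3000, 0.2000, 0.1000]
t=1: π = [0.1583, 0.1500, 0.1583, 0.2583, 0.1333, 0.1417]
t=2: π = [0.1535, 0.1444, 0.1778, 0.2604, 0.1319, 0.1319]
t=3: π = [0.1539, 0.1450, 0.1729, 0.2607, 0.1347, 0.1329]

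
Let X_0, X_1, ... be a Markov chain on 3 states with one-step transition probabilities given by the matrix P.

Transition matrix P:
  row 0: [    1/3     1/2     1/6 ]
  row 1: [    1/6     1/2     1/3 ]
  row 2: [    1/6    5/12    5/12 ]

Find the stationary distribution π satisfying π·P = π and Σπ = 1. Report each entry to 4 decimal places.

Balance equations π_j = Σ_i π_i·P[i][j]:
  π_0 = 1/3·π_0 + 1/6·π_1 + 1/6·π_2
  π_1 = 1/2·π_0 + 1/2·π_1 + 5/12·π_2
  normalize: π_0 + π_1 + π_2 = 1
Solving the linear system gives exactly π = [1/5, 26/55, 18/55].

π = [0.2000, 0.4727, 0.3273]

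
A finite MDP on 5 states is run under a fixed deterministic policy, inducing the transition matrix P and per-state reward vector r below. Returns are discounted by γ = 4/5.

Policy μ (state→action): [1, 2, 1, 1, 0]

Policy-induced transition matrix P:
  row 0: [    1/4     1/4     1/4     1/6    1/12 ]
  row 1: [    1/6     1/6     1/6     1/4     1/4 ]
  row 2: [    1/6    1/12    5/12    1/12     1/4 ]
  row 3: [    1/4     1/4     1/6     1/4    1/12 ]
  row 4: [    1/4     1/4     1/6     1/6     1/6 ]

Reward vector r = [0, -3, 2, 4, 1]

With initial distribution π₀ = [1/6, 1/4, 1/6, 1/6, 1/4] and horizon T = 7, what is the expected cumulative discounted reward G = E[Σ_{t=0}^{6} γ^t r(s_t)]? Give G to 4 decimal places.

G = 2.8078

t=0: π = [0.1667, 0.2500, 0.1667, 0.1667, 0.2500], E[r] = 0.5000, γ^t·E[r] = 0.500000, running G = 0.500000
t=1: π = [0.2153, 0.2014, 0.2222, 0.1875, 0.1736], E[r] = 0.7639, γ^t·E[r] = 0.611111, running G = 1.111111
t=2: π = [0.2147, 0.1962, 0.2402, 0.1806, 0.1684], E[r] = 0.7824, γ^t·E[r] = 0.500741, running G = 1.611852
t=3: π = [0.2136, 0.1936, 0.2446, 0.1780, 0.1701], E[r] = 0.7906, γ^t·E[r] = 0.404790, running G = 2.016642
t=4: π = [0.2135, 0.1931, 0.2456, 0.1773, 0.1705], E[r] = 0.7915, γ^t·E[r] = 0.324204, running G = 2.340846
t=5: π = [0.2134, 0.1930, 0.2459, 0.1771, 0.1707], E[r] = 0.7917, γ^t·E[r] = 0.259430, running G = 2.600276
t=6: π = [0.2134, 0.1929, 0.2459, 0.1770, 0.1707], E[r] = 0.7918, γ^t·E[r] = 0.207556, running G = 2.807832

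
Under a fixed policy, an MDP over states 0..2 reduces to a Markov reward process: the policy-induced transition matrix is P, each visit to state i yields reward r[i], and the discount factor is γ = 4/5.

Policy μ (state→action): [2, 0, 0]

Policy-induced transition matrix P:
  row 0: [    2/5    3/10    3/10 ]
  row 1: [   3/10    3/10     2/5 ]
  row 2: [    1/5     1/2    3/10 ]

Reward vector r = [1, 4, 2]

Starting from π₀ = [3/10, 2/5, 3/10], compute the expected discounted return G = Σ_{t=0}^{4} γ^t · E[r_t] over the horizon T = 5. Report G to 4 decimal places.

t=0: π = [0.3000, 0.4000, 0.3000], E[r] = 2.5000, γ^t·E[r] = 2.500000, running G = 2.500000
t=1: π = [0.3000, 0.3600, 0.3400], E[r] = 2.4200, γ^t·E[r] = 1.936000, running G = 4.436000
t=2: π = [0.2960, 0.3680, 0.3360], E[r] = 2.4400, γ^t·E[r] = 1.561600, running G = 5.997600
t=3: π = [0.2960, 0.3672, 0.3368], E[r] = 2.4384, γ^t·E[r] = 1.248461, running G = 7.246061
t=4: π = [0.2959, 0.3674, 0.3367], E[r] = 2.4388, γ^t·E[r] = 0.998932, running G = 8.244993

G = 8.2450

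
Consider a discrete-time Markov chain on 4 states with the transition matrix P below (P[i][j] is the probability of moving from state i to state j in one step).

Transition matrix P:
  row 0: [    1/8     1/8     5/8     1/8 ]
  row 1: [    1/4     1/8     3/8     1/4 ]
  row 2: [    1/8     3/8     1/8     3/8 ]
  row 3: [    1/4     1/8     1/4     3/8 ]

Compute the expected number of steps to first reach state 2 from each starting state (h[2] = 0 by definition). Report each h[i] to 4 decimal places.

First-step conditioning: h[2] = 0; for i ≠ 2, h[i] = 1 + Σ_k P[i][k]·h[k].
  h[0] = 1 + 1/8·h[0] + 1/8·h[1] + 1/8·h[3]
  h[1] = 1 + 1/4·h[0] + 1/8·h[1] + 1/4·h[3]
  h[3] = 1 + 1/4·h[0] + 1/8·h[1] + 3/8·h[3]
Solving the 3×3 linear system over states ≠ 2 gives exactly h = [128/67, 168/67, 0, 192/67] (h[2] = 0 is the target).

h = [1.9104, 2.5075, 0.0000, 2.8657]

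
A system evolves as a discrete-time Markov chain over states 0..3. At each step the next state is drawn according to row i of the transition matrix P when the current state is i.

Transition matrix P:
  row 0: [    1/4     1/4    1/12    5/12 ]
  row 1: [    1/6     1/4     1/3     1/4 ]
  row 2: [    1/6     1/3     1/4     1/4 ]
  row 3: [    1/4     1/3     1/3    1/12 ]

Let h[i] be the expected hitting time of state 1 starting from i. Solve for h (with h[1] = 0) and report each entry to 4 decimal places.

h = [3.4523, 0.0000, 3.1612, 3.1820]

First-step conditioning: h[1] = 0; for i ≠ 1, h[i] = 1 + Σ_k P[i][k]·h[k].
  h[0] = 1 + 1/4·h[0] + 1/12·h[2] + 5/12·h[3]
  h[2] = 1 + 1/6·h[0] + 1/4·h[2] + 1/4·h[3]
  h[3] = 1 + 1/4·h[0] + 1/3·h[2] + 1/12·h[3]
Solving the 3×3 linear system over states ≠ 1 gives exactly h = [1992/577, 0, 1824/577, 1836/577] (h[1] = 0 is the target).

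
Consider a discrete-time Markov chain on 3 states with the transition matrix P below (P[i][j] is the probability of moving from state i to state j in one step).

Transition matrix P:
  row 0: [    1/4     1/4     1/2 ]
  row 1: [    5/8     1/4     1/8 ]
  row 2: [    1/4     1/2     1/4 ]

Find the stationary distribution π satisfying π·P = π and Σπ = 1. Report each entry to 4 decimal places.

π = [0.3721, 0.3256, 0.3023]

Balance equations π_j = Σ_i π_i·P[i][j]:
  π_0 = 1/4·π_0 + 5/8·π_1 + 1/4·π_2
  π_1 = 1/4·π_0 + 1/4·π_1 + 1/2·π_2
  normalize: π_0 + π_1 + π_2 = 1
Solving the linear system gives exactly π = [16/43, 14/43, 13/43].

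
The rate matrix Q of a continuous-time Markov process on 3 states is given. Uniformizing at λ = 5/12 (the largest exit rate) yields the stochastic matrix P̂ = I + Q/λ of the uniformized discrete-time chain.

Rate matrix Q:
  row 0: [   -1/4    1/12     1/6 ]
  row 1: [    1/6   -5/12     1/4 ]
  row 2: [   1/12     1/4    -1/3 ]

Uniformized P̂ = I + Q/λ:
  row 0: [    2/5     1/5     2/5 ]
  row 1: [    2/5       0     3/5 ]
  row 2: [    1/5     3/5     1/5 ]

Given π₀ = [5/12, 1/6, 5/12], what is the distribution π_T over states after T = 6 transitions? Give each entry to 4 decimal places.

π = [0.3239, 0.2930, 0.3831]

t=0: π = [0.4167, 0.1667, 0.4167]
t=1: π = [0.3167, 0.3333, 0.3500]
t=2: π = [0.3300, 0.2733, 0.3967]
t=3: π = [0.3207, 0.3040, 0.3753]
t=4: π = [0.3249, 0.2893, 0.3857]
t=5: π = [0.3229, 0.2964, 0.3807]
t=6: π = [0.3239, 0.2930, 0.3831]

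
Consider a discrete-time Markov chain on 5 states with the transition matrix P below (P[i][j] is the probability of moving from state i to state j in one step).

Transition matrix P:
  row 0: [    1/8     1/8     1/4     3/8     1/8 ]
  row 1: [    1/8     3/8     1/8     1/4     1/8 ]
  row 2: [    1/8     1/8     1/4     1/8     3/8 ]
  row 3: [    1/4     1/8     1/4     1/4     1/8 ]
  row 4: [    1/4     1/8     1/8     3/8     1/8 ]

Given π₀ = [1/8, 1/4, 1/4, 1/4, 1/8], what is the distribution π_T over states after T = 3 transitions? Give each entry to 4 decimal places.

π = [0.1807, 0.1680, 0.2065, 0.2690, 0.1758]

t=0: π = [0.1250, 0.2500, 0.2500, 0.2500, 0.1250]
t=1: π = [0.1719, 0.1875, 0.2031, 0.2500, 0.1875]
t=2: π = [0.1797, 0.1719, 0.2031, 0.2695, 0.1758]
t=3: π = [0.1807, 0.1680, 0.2065, 0.2690, 0.1758]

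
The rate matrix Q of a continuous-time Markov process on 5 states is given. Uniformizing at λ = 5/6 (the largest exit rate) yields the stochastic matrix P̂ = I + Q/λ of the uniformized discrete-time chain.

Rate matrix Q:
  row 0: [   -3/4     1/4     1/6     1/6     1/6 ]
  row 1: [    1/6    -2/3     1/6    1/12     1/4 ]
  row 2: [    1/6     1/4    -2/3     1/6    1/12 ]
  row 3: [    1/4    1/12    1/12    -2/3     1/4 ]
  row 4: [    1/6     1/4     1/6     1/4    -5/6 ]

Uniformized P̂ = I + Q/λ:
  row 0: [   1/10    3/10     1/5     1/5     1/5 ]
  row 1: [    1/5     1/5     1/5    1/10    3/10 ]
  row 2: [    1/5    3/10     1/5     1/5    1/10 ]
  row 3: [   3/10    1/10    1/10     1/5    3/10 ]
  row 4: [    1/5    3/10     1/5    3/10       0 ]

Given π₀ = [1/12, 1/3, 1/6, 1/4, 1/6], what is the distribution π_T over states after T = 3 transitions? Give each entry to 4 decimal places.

π = [0.2003, 0.2360, 0.1801, 0.1939, 0.1898]

t=0: π = [0.0833, 0.3333, 0.1667, 0.2500, 0.1667]
t=1: π = [0.2167, 0.2167, 0.1750, 0.1833, 0.2083]
t=2: π = [0.1967, 0.2417, 0.1817, 0.1992, 0.1808]
t=3: π = [0.2003, 0.2360, 0.1801, 0.1939, 0.1898]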